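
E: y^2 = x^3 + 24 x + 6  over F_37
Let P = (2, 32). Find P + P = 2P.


Doubling: s = (3 x1^2 + a) / (2 y1)
s = (3*2^2 + 24) / (2*32) mod 37 = 26
x3 = s^2 - 2 x1 mod 37 = 26^2 - 2*2 = 6
y3 = s (x1 - x3) - y1 mod 37 = 26 * (2 - 6) - 32 = 12

2P = (6, 12)


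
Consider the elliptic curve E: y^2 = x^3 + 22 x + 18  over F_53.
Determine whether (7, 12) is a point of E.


Check whether y^2 = x^3 + 22 x + 18 (mod 53) for (x, y) = (7, 12).
LHS: y^2 = 12^2 mod 53 = 38
RHS: x^3 + 22 x + 18 = 7^3 + 22*7 + 18 mod 53 = 38
LHS = RHS

Yes, on the curve


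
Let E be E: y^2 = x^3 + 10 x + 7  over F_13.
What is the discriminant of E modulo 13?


4 a^3 + 27 b^2 = 4*10^3 + 27*7^2 = 4000 + 1323 = 5323
Delta = -16 * (5323) = -85168
Delta mod 13 = 8

Delta = 8 (mod 13)


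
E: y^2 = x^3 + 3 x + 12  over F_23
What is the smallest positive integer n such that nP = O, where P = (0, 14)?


Compute successive multiples of P until we hit O:
  1P = (0, 14)
  2P = (16, 4)
  3P = (2, 16)
  4P = (22, 10)
  5P = (17, 10)
  6P = (9, 3)
  7P = (3, 5)
  8P = (6, 4)
  ... (continuing to 21P)
  21P = O

ord(P) = 21


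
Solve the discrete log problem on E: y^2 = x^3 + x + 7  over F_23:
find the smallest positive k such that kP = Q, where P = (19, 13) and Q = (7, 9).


Enumerate multiples of P until we hit Q = (7, 9):
  1P = (19, 13)
  2P = (9, 20)
  3P = (4, 11)
  4P = (13, 20)
  5P = (16, 18)
  6P = (1, 3)
  7P = (7, 9)
Match found at i = 7.

k = 7


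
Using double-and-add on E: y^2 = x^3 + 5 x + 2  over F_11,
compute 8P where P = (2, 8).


k = 8 = 1000_2 (binary, LSB first: 0001)
Double-and-add from P = (2, 8):
  bit 0 = 0: acc unchanged = O
  bit 1 = 0: acc unchanged = O
  bit 2 = 0: acc unchanged = O
  bit 3 = 1: acc = O + (8, 2) = (8, 2)

8P = (8, 2)


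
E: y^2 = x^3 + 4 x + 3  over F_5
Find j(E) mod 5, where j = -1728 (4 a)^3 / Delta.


Delta = -16(4 a^3 + 27 b^2) mod 5 = 1
-1728 * (4 a)^3 = -1728 * (4*4)^3 mod 5 = 2
j = 2 * 1^(-1) mod 5 = 2

j = 2 (mod 5)


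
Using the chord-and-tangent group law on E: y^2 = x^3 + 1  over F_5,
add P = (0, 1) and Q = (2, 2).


P != Q, so use the chord formula.
s = (y2 - y1) / (x2 - x1) = (1) / (2) mod 5 = 3
x3 = s^2 - x1 - x2 mod 5 = 3^2 - 0 - 2 = 2
y3 = s (x1 - x3) - y1 mod 5 = 3 * (0 - 2) - 1 = 3

P + Q = (2, 3)


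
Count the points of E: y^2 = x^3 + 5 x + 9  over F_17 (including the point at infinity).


For each x in F_17, count y with y^2 = x^3 + 5 x + 9 mod 17:
  x = 0: RHS = 9, y in [3, 14]  -> 2 point(s)
  x = 1: RHS = 15, y in [7, 10]  -> 2 point(s)
  x = 3: RHS = 0, y in [0]  -> 1 point(s)
  x = 4: RHS = 8, y in [5, 12]  -> 2 point(s)
  x = 6: RHS = 0, y in [0]  -> 1 point(s)
  x = 7: RHS = 13, y in [8, 9]  -> 2 point(s)
  x = 8: RHS = 0, y in [0]  -> 1 point(s)
  x = 9: RHS = 1, y in [1, 16]  -> 2 point(s)
  x = 11: RHS = 1, y in [1, 16]  -> 2 point(s)
  x = 14: RHS = 1, y in [1, 16]  -> 2 point(s)
  x = 15: RHS = 8, y in [5, 12]  -> 2 point(s)
Affine points: 19. Add the point at infinity: total = 20.

#E(F_17) = 20


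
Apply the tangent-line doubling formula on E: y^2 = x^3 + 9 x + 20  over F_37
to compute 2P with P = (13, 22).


Doubling: s = (3 x1^2 + a) / (2 y1)
s = (3*13^2 + 9) / (2*22) mod 37 = 5
x3 = s^2 - 2 x1 mod 37 = 5^2 - 2*13 = 36
y3 = s (x1 - x3) - y1 mod 37 = 5 * (13 - 36) - 22 = 11

2P = (36, 11)


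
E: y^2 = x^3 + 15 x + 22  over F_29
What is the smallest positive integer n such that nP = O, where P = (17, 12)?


Compute successive multiples of P until we hit O:
  1P = (17, 12)
  2P = (17, 17)
  3P = O

ord(P) = 3


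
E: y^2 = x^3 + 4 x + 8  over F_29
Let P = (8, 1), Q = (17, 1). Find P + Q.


P != Q, so use the chord formula.
s = (y2 - y1) / (x2 - x1) = (0) / (9) mod 29 = 0
x3 = s^2 - x1 - x2 mod 29 = 0^2 - 8 - 17 = 4
y3 = s (x1 - x3) - y1 mod 29 = 0 * (8 - 4) - 1 = 28

P + Q = (4, 28)


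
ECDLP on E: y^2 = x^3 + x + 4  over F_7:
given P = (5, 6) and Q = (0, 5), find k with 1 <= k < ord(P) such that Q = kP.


Enumerate multiples of P until we hit Q = (0, 5):
  1P = (5, 6)
  2P = (6, 4)
  3P = (0, 5)
Match found at i = 3.

k = 3


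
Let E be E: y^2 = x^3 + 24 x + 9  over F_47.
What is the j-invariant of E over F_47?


Delta = -16(4 a^3 + 27 b^2) mod 47 = 15
-1728 * (4 a)^3 = -1728 * (4*24)^3 mod 47 = 41
j = 41 * 15^(-1) mod 47 = 9

j = 9 (mod 47)


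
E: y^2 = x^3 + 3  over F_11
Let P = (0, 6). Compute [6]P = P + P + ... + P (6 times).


k = 6 = 110_2 (binary, LSB first: 011)
Double-and-add from P = (0, 6):
  bit 0 = 0: acc unchanged = O
  bit 1 = 1: acc = O + (0, 5) = (0, 5)
  bit 2 = 1: acc = (0, 5) + (0, 6) = O

6P = O


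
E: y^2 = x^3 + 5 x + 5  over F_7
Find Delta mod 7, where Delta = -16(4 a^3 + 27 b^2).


4 a^3 + 27 b^2 = 4*5^3 + 27*5^2 = 500 + 675 = 1175
Delta = -16 * (1175) = -18800
Delta mod 7 = 2

Delta = 2 (mod 7)


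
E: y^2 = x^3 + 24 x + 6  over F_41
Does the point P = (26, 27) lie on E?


Check whether y^2 = x^3 + 24 x + 6 (mod 41) for (x, y) = (26, 27).
LHS: y^2 = 27^2 mod 41 = 32
RHS: x^3 + 24 x + 6 = 26^3 + 24*26 + 6 mod 41 = 2
LHS != RHS

No, not on the curve


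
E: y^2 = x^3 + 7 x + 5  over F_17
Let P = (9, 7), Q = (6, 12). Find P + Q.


P != Q, so use the chord formula.
s = (y2 - y1) / (x2 - x1) = (5) / (14) mod 17 = 4
x3 = s^2 - x1 - x2 mod 17 = 4^2 - 9 - 6 = 1
y3 = s (x1 - x3) - y1 mod 17 = 4 * (9 - 1) - 7 = 8

P + Q = (1, 8)


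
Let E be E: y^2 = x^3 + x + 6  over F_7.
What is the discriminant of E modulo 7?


4 a^3 + 27 b^2 = 4*1^3 + 27*6^2 = 4 + 972 = 976
Delta = -16 * (976) = -15616
Delta mod 7 = 1

Delta = 1 (mod 7)


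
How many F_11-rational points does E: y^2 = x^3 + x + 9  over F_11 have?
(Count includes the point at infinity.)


For each x in F_11, count y with y^2 = x^3 + 1 x + 9 mod 11:
  x = 0: RHS = 9, y in [3, 8]  -> 2 point(s)
  x = 1: RHS = 0, y in [0]  -> 1 point(s)
  x = 4: RHS = 0, y in [0]  -> 1 point(s)
  x = 6: RHS = 0, y in [0]  -> 1 point(s)
  x = 8: RHS = 1, y in [1, 10]  -> 2 point(s)
Affine points: 7. Add the point at infinity: total = 8.

#E(F_11) = 8


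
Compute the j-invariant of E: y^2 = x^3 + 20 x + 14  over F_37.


Delta = -16(4 a^3 + 27 b^2) mod 37 = 27
-1728 * (4 a)^3 = -1728 * (4*20)^3 mod 37 = 8
j = 8 * 27^(-1) mod 37 = 14

j = 14 (mod 37)


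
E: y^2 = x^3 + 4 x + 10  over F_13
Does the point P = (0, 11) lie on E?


Check whether y^2 = x^3 + 4 x + 10 (mod 13) for (x, y) = (0, 11).
LHS: y^2 = 11^2 mod 13 = 4
RHS: x^3 + 4 x + 10 = 0^3 + 4*0 + 10 mod 13 = 10
LHS != RHS

No, not on the curve


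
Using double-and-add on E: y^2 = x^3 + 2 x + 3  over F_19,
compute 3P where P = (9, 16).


k = 3 = 11_2 (binary, LSB first: 11)
Double-and-add from P = (9, 16):
  bit 0 = 1: acc = O + (9, 16) = (9, 16)
  bit 1 = 1: acc = (9, 16) + (18, 0) = (9, 3)

3P = (9, 3)


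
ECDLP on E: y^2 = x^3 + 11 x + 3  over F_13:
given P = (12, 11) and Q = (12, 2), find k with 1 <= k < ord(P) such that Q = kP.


Enumerate multiples of P until we hit Q = (12, 2):
  1P = (12, 11)
  2P = (11, 5)
  3P = (0, 9)
  4P = (5, 1)
  5P = (6, 5)
  6P = (9, 5)
  7P = (9, 8)
  8P = (6, 8)
  9P = (5, 12)
  10P = (0, 4)
  11P = (11, 8)
  12P = (12, 2)
Match found at i = 12.

k = 12


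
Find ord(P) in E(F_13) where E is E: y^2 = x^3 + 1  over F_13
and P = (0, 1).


Compute successive multiples of P until we hit O:
  1P = (0, 1)
  2P = (0, 12)
  3P = O

ord(P) = 3


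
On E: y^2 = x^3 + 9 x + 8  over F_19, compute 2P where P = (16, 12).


Doubling: s = (3 x1^2 + a) / (2 y1)
s = (3*16^2 + 9) / (2*12) mod 19 = 11
x3 = s^2 - 2 x1 mod 19 = 11^2 - 2*16 = 13
y3 = s (x1 - x3) - y1 mod 19 = 11 * (16 - 13) - 12 = 2

2P = (13, 2)


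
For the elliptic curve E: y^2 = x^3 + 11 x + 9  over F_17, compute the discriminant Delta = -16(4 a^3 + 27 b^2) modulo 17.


4 a^3 + 27 b^2 = 4*11^3 + 27*9^2 = 5324 + 2187 = 7511
Delta = -16 * (7511) = -120176
Delta mod 17 = 14

Delta = 14 (mod 17)


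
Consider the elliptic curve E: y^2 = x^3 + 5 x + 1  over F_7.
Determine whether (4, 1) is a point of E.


Check whether y^2 = x^3 + 5 x + 1 (mod 7) for (x, y) = (4, 1).
LHS: y^2 = 1^2 mod 7 = 1
RHS: x^3 + 5 x + 1 = 4^3 + 5*4 + 1 mod 7 = 1
LHS = RHS

Yes, on the curve


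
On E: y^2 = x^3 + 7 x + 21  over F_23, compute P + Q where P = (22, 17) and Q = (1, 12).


P != Q, so use the chord formula.
s = (y2 - y1) / (x2 - x1) = (18) / (2) mod 23 = 9
x3 = s^2 - x1 - x2 mod 23 = 9^2 - 22 - 1 = 12
y3 = s (x1 - x3) - y1 mod 23 = 9 * (22 - 12) - 17 = 4

P + Q = (12, 4)


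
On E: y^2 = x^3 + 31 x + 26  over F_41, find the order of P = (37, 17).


Compute successive multiples of P until we hit O:
  1P = (37, 17)
  2P = (4, 3)
  3P = (21, 37)
  4P = (23, 27)
  5P = (20, 6)
  6P = (24, 30)
  7P = (22, 9)
  8P = (18, 15)
  ... (continuing to 39P)
  39P = O

ord(P) = 39


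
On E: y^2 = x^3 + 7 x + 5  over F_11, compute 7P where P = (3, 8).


k = 7 = 111_2 (binary, LSB first: 111)
Double-and-add from P = (3, 8):
  bit 0 = 1: acc = O + (3, 8) = (3, 8)
  bit 1 = 1: acc = (3, 8) + (9, 4) = (8, 10)
  bit 2 = 1: acc = (8, 10) + (5, 0) = (3, 3)

7P = (3, 3)


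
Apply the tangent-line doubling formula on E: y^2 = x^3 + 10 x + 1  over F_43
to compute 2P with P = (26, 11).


Doubling: s = (3 x1^2 + a) / (2 y1)
s = (3*26^2 + 10) / (2*11) mod 43 = 34
x3 = s^2 - 2 x1 mod 43 = 34^2 - 2*26 = 29
y3 = s (x1 - x3) - y1 mod 43 = 34 * (26 - 29) - 11 = 16

2P = (29, 16)


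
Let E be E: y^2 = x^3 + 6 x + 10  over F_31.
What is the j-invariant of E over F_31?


Delta = -16(4 a^3 + 27 b^2) mod 31 = 16
-1728 * (4 a)^3 = -1728 * (4*6)^3 mod 31 = 15
j = 15 * 16^(-1) mod 31 = 30

j = 30 (mod 31)


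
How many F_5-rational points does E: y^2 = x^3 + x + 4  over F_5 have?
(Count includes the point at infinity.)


For each x in F_5, count y with y^2 = x^3 + 1 x + 4 mod 5:
  x = 0: RHS = 4, y in [2, 3]  -> 2 point(s)
  x = 1: RHS = 1, y in [1, 4]  -> 2 point(s)
  x = 2: RHS = 4, y in [2, 3]  -> 2 point(s)
  x = 3: RHS = 4, y in [2, 3]  -> 2 point(s)
Affine points: 8. Add the point at infinity: total = 9.

#E(F_5) = 9


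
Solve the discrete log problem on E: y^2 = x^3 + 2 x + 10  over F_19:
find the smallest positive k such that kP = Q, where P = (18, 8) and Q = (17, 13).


Enumerate multiples of P until we hit Q = (17, 13):
  1P = (18, 8)
  2P = (9, 15)
  3P = (17, 6)
  4P = (7, 14)
  5P = (10, 17)
  6P = (8, 14)
  7P = (4, 14)
  8P = (3, 10)
  9P = (3, 9)
  10P = (4, 5)
  11P = (8, 5)
  12P = (10, 2)
  13P = (7, 5)
  14P = (17, 13)
Match found at i = 14.

k = 14


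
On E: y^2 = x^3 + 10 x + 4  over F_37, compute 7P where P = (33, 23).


k = 7 = 111_2 (binary, LSB first: 111)
Double-and-add from P = (33, 23):
  bit 0 = 1: acc = O + (33, 23) = (33, 23)
  bit 1 = 1: acc = (33, 23) + (34, 24) = (8, 2)
  bit 2 = 1: acc = (8, 2) + (6, 13) = (7, 11)

7P = (7, 11)


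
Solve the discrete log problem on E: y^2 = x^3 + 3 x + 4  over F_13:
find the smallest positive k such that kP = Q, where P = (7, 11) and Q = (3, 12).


Enumerate multiples of P until we hit Q = (3, 12):
  1P = (7, 11)
  2P = (11, 9)
  3P = (5, 1)
  4P = (0, 11)
  5P = (6, 2)
  6P = (3, 12)
Match found at i = 6.

k = 6


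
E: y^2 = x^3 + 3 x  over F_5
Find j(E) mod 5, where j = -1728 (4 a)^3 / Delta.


Delta = -16(4 a^3 + 27 b^2) mod 5 = 2
-1728 * (4 a)^3 = -1728 * (4*3)^3 mod 5 = 1
j = 1 * 2^(-1) mod 5 = 3

j = 3 (mod 5)


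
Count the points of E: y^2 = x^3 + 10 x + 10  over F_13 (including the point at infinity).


For each x in F_13, count y with y^2 = x^3 + 10 x + 10 mod 13:
  x = 0: RHS = 10, y in [6, 7]  -> 2 point(s)
  x = 2: RHS = 12, y in [5, 8]  -> 2 point(s)
  x = 4: RHS = 10, y in [6, 7]  -> 2 point(s)
  x = 5: RHS = 3, y in [4, 9]  -> 2 point(s)
  x = 6: RHS = 0, y in [0]  -> 1 point(s)
  x = 8: RHS = 4, y in [2, 11]  -> 2 point(s)
  x = 9: RHS = 10, y in [6, 7]  -> 2 point(s)
  x = 12: RHS = 12, y in [5, 8]  -> 2 point(s)
Affine points: 15. Add the point at infinity: total = 16.

#E(F_13) = 16


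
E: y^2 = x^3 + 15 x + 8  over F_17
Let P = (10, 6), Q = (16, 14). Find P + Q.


P != Q, so use the chord formula.
s = (y2 - y1) / (x2 - x1) = (8) / (6) mod 17 = 7
x3 = s^2 - x1 - x2 mod 17 = 7^2 - 10 - 16 = 6
y3 = s (x1 - x3) - y1 mod 17 = 7 * (10 - 6) - 6 = 5

P + Q = (6, 5)


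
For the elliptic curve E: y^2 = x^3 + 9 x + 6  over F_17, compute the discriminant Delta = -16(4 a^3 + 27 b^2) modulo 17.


4 a^3 + 27 b^2 = 4*9^3 + 27*6^2 = 2916 + 972 = 3888
Delta = -16 * (3888) = -62208
Delta mod 17 = 12

Delta = 12 (mod 17)


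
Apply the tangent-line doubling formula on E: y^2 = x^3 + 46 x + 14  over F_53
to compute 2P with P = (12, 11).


Doubling: s = (3 x1^2 + a) / (2 y1)
s = (3*12^2 + 46) / (2*11) mod 53 = 41
x3 = s^2 - 2 x1 mod 53 = 41^2 - 2*12 = 14
y3 = s (x1 - x3) - y1 mod 53 = 41 * (12 - 14) - 11 = 13

2P = (14, 13)


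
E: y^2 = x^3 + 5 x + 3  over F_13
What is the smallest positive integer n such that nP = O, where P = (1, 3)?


Compute successive multiples of P until we hit O:
  1P = (1, 3)
  2P = (7, 2)
  3P = (9, 7)
  4P = (0, 4)
  5P = (0, 9)
  6P = (9, 6)
  7P = (7, 11)
  8P = (1, 10)
  ... (continuing to 9P)
  9P = O

ord(P) = 9


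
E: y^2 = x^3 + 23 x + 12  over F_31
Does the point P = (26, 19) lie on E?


Check whether y^2 = x^3 + 23 x + 12 (mod 31) for (x, y) = (26, 19).
LHS: y^2 = 19^2 mod 31 = 20
RHS: x^3 + 23 x + 12 = 26^3 + 23*26 + 12 mod 31 = 20
LHS = RHS

Yes, on the curve


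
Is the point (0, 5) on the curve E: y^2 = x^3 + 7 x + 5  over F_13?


Check whether y^2 = x^3 + 7 x + 5 (mod 13) for (x, y) = (0, 5).
LHS: y^2 = 5^2 mod 13 = 12
RHS: x^3 + 7 x + 5 = 0^3 + 7*0 + 5 mod 13 = 5
LHS != RHS

No, not on the curve


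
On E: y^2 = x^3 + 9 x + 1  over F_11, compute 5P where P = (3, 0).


k = 5 = 101_2 (binary, LSB first: 101)
Double-and-add from P = (3, 0):
  bit 0 = 1: acc = O + (3, 0) = (3, 0)
  bit 1 = 0: acc unchanged = (3, 0)
  bit 2 = 1: acc = (3, 0) + O = (3, 0)

5P = (3, 0)


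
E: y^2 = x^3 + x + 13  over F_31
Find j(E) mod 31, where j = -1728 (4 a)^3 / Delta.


Delta = -16(4 a^3 + 27 b^2) mod 31 = 26
-1728 * (4 a)^3 = -1728 * (4*1)^3 mod 31 = 16
j = 16 * 26^(-1) mod 31 = 3

j = 3 (mod 31)


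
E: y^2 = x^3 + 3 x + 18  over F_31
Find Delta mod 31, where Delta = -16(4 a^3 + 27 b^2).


4 a^3 + 27 b^2 = 4*3^3 + 27*18^2 = 108 + 8748 = 8856
Delta = -16 * (8856) = -141696
Delta mod 31 = 5

Delta = 5 (mod 31)


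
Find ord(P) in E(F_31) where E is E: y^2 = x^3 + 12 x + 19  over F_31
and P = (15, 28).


Compute successive multiples of P until we hit O:
  1P = (15, 28)
  2P = (6, 11)
  3P = (4, 10)
  4P = (28, 24)
  5P = (29, 24)
  6P = (1, 30)
  7P = (3, 19)
  8P = (0, 22)
  ... (continuing to 20P)
  20P = O

ord(P) = 20


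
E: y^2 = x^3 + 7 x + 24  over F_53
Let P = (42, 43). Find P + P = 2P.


Doubling: s = (3 x1^2 + a) / (2 y1)
s = (3*42^2 + 7) / (2*43) mod 53 = 8
x3 = s^2 - 2 x1 mod 53 = 8^2 - 2*42 = 33
y3 = s (x1 - x3) - y1 mod 53 = 8 * (42 - 33) - 43 = 29

2P = (33, 29)


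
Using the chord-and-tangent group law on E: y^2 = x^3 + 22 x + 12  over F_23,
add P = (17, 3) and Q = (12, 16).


P != Q, so use the chord formula.
s = (y2 - y1) / (x2 - x1) = (13) / (18) mod 23 = 2
x3 = s^2 - x1 - x2 mod 23 = 2^2 - 17 - 12 = 21
y3 = s (x1 - x3) - y1 mod 23 = 2 * (17 - 21) - 3 = 12

P + Q = (21, 12)


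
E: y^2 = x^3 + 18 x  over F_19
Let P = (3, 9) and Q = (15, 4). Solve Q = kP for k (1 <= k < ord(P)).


Enumerate multiples of P until we hit Q = (15, 4):
  1P = (3, 9)
  2P = (5, 5)
  3P = (15, 15)
  4P = (6, 18)
  5P = (0, 0)
  6P = (6, 1)
  7P = (15, 4)
Match found at i = 7.

k = 7


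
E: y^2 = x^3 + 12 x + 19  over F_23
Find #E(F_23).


For each x in F_23, count y with y^2 = x^3 + 12 x + 19 mod 23:
  x = 1: RHS = 9, y in [3, 20]  -> 2 point(s)
  x = 3: RHS = 13, y in [6, 17]  -> 2 point(s)
  x = 4: RHS = 16, y in [4, 19]  -> 2 point(s)
  x = 6: RHS = 8, y in [10, 13]  -> 2 point(s)
  x = 7: RHS = 9, y in [3, 20]  -> 2 point(s)
  x = 8: RHS = 6, y in [11, 12]  -> 2 point(s)
  x = 10: RHS = 12, y in [9, 14]  -> 2 point(s)
  x = 13: RHS = 3, y in [7, 16]  -> 2 point(s)
  x = 15: RHS = 9, y in [3, 20]  -> 2 point(s)
  x = 16: RHS = 6, y in [11, 12]  -> 2 point(s)
  x = 18: RHS = 18, y in [8, 15]  -> 2 point(s)
  x = 20: RHS = 2, y in [5, 18]  -> 2 point(s)
  x = 22: RHS = 6, y in [11, 12]  -> 2 point(s)
Affine points: 26. Add the point at infinity: total = 27.

#E(F_23) = 27


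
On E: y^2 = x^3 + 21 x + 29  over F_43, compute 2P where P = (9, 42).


Doubling: s = (3 x1^2 + a) / (2 y1)
s = (3*9^2 + 21) / (2*42) mod 43 = 40
x3 = s^2 - 2 x1 mod 43 = 40^2 - 2*9 = 34
y3 = s (x1 - x3) - y1 mod 43 = 40 * (9 - 34) - 42 = 33

2P = (34, 33)


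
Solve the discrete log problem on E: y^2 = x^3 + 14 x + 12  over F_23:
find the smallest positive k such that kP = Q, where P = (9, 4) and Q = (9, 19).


Enumerate multiples of P until we hit Q = (9, 19):
  1P = (9, 4)
  2P = (11, 18)
  3P = (6, 17)
  4P = (14, 10)
  5P = (18, 22)
  6P = (0, 14)
  7P = (7, 4)
  8P = (7, 19)
  9P = (0, 9)
  10P = (18, 1)
  11P = (14, 13)
  12P = (6, 6)
  13P = (11, 5)
  14P = (9, 19)
Match found at i = 14.

k = 14


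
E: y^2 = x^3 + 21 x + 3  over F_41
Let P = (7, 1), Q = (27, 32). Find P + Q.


P != Q, so use the chord formula.
s = (y2 - y1) / (x2 - x1) = (31) / (20) mod 41 = 20
x3 = s^2 - x1 - x2 mod 41 = 20^2 - 7 - 27 = 38
y3 = s (x1 - x3) - y1 mod 41 = 20 * (7 - 38) - 1 = 35

P + Q = (38, 35)


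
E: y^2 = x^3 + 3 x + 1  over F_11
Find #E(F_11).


For each x in F_11, count y with y^2 = x^3 + 3 x + 1 mod 11:
  x = 0: RHS = 1, y in [1, 10]  -> 2 point(s)
  x = 1: RHS = 5, y in [4, 7]  -> 2 point(s)
  x = 2: RHS = 4, y in [2, 9]  -> 2 point(s)
  x = 3: RHS = 4, y in [2, 9]  -> 2 point(s)
  x = 4: RHS = 0, y in [0]  -> 1 point(s)
  x = 5: RHS = 9, y in [3, 8]  -> 2 point(s)
  x = 6: RHS = 4, y in [2, 9]  -> 2 point(s)
  x = 8: RHS = 9, y in [3, 8]  -> 2 point(s)
  x = 9: RHS = 9, y in [3, 8]  -> 2 point(s)
Affine points: 17. Add the point at infinity: total = 18.

#E(F_11) = 18


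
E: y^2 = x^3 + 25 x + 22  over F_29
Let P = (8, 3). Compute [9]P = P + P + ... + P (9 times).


k = 9 = 1001_2 (binary, LSB first: 1001)
Double-and-add from P = (8, 3):
  bit 0 = 1: acc = O + (8, 3) = (8, 3)
  bit 1 = 0: acc unchanged = (8, 3)
  bit 2 = 0: acc unchanged = (8, 3)
  bit 3 = 1: acc = (8, 3) + (10, 5) = (12, 22)

9P = (12, 22)


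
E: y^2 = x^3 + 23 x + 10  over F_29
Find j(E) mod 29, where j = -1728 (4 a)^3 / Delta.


Delta = -16(4 a^3 + 27 b^2) mod 29 = 1
-1728 * (4 a)^3 = -1728 * (4*23)^3 mod 29 = 21
j = 21 * 1^(-1) mod 29 = 21

j = 21 (mod 29)


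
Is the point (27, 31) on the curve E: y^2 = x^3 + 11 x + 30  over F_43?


Check whether y^2 = x^3 + 11 x + 30 (mod 43) for (x, y) = (27, 31).
LHS: y^2 = 31^2 mod 43 = 15
RHS: x^3 + 11 x + 30 = 27^3 + 11*27 + 30 mod 43 = 15
LHS = RHS

Yes, on the curve


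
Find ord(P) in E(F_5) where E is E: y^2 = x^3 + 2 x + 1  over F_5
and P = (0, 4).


Compute successive multiples of P until we hit O:
  1P = (0, 4)
  2P = (1, 2)
  3P = (3, 2)
  4P = (3, 3)
  5P = (1, 3)
  6P = (0, 1)
  7P = O

ord(P) = 7


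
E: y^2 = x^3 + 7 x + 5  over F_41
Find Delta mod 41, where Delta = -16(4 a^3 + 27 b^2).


4 a^3 + 27 b^2 = 4*7^3 + 27*5^2 = 1372 + 675 = 2047
Delta = -16 * (2047) = -32752
Delta mod 41 = 7

Delta = 7 (mod 41)


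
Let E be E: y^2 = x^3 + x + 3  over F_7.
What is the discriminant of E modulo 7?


4 a^3 + 27 b^2 = 4*1^3 + 27*3^2 = 4 + 243 = 247
Delta = -16 * (247) = -3952
Delta mod 7 = 3

Delta = 3 (mod 7)


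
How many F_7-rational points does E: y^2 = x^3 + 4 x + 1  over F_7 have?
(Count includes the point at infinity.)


For each x in F_7, count y with y^2 = x^3 + 4 x + 1 mod 7:
  x = 0: RHS = 1, y in [1, 6]  -> 2 point(s)
  x = 4: RHS = 4, y in [2, 5]  -> 2 point(s)
Affine points: 4. Add the point at infinity: total = 5.

#E(F_7) = 5


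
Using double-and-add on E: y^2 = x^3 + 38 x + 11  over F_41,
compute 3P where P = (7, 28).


k = 3 = 11_2 (binary, LSB first: 11)
Double-and-add from P = (7, 28):
  bit 0 = 1: acc = O + (7, 28) = (7, 28)
  bit 1 = 1: acc = (7, 28) + (6, 39) = (26, 17)

3P = (26, 17)


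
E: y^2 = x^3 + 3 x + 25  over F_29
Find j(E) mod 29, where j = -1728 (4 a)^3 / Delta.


Delta = -16(4 a^3 + 27 b^2) mod 29 = 2
-1728 * (4 a)^3 = -1728 * (4*3)^3 mod 29 = 1
j = 1 * 2^(-1) mod 29 = 15

j = 15 (mod 29)


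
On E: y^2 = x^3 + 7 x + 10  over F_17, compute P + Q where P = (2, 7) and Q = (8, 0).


P != Q, so use the chord formula.
s = (y2 - y1) / (x2 - x1) = (10) / (6) mod 17 = 13
x3 = s^2 - x1 - x2 mod 17 = 13^2 - 2 - 8 = 6
y3 = s (x1 - x3) - y1 mod 17 = 13 * (2 - 6) - 7 = 9

P + Q = (6, 9)


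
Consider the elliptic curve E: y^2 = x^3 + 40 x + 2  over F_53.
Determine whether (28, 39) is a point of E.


Check whether y^2 = x^3 + 40 x + 2 (mod 53) for (x, y) = (28, 39).
LHS: y^2 = 39^2 mod 53 = 37
RHS: x^3 + 40 x + 2 = 28^3 + 40*28 + 2 mod 53 = 19
LHS != RHS

No, not on the curve


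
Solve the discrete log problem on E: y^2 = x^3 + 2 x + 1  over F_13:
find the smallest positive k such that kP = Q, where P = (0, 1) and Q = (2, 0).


Enumerate multiples of P until we hit Q = (2, 0):
  1P = (0, 1)
  2P = (1, 11)
  3P = (8, 10)
  4P = (2, 0)
Match found at i = 4.

k = 4


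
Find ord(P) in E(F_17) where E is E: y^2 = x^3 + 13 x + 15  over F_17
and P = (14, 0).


Compute successive multiples of P until we hit O:
  1P = (14, 0)
  2P = O

ord(P) = 2


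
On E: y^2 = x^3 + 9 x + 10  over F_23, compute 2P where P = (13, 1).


Doubling: s = (3 x1^2 + a) / (2 y1)
s = (3*13^2 + 9) / (2*1) mod 23 = 5
x3 = s^2 - 2 x1 mod 23 = 5^2 - 2*13 = 22
y3 = s (x1 - x3) - y1 mod 23 = 5 * (13 - 22) - 1 = 0

2P = (22, 0)


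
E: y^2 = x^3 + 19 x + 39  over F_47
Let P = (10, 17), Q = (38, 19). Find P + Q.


P != Q, so use the chord formula.
s = (y2 - y1) / (x2 - x1) = (2) / (28) mod 47 = 37
x3 = s^2 - x1 - x2 mod 47 = 37^2 - 10 - 38 = 5
y3 = s (x1 - x3) - y1 mod 47 = 37 * (10 - 5) - 17 = 27

P + Q = (5, 27)


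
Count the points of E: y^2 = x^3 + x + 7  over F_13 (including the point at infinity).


For each x in F_13, count y with y^2 = x^3 + 1 x + 7 mod 13:
  x = 1: RHS = 9, y in [3, 10]  -> 2 point(s)
  x = 2: RHS = 4, y in [2, 11]  -> 2 point(s)
  x = 4: RHS = 10, y in [6, 7]  -> 2 point(s)
  x = 9: RHS = 4, y in [2, 11]  -> 2 point(s)
  x = 10: RHS = 3, y in [4, 9]  -> 2 point(s)
  x = 11: RHS = 10, y in [6, 7]  -> 2 point(s)
Affine points: 12. Add the point at infinity: total = 13.

#E(F_13) = 13


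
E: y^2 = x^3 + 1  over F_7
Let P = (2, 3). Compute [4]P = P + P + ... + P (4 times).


k = 4 = 100_2 (binary, LSB first: 001)
Double-and-add from P = (2, 3):
  bit 0 = 0: acc unchanged = O
  bit 1 = 0: acc unchanged = O
  bit 2 = 1: acc = O + (0, 6) = (0, 6)

4P = (0, 6)


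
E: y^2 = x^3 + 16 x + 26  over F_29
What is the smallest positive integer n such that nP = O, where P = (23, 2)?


Compute successive multiples of P until we hit O:
  1P = (23, 2)
  2P = (16, 12)
  3P = (24, 16)
  4P = (4, 3)
  5P = (11, 5)
  6P = (15, 25)
  7P = (26, 3)
  8P = (22, 8)
  ... (continuing to 34P)
  34P = O

ord(P) = 34


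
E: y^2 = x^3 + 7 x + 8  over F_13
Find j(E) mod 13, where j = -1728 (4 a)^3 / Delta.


Delta = -16(4 a^3 + 27 b^2) mod 13 = 8
-1728 * (4 a)^3 = -1728 * (4*7)^3 mod 13 = 8
j = 8 * 8^(-1) mod 13 = 1

j = 1 (mod 13)


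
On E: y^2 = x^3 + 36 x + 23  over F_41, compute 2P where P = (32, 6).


Doubling: s = (3 x1^2 + a) / (2 y1)
s = (3*32^2 + 36) / (2*6) mod 41 = 13
x3 = s^2 - 2 x1 mod 41 = 13^2 - 2*32 = 23
y3 = s (x1 - x3) - y1 mod 41 = 13 * (32 - 23) - 6 = 29

2P = (23, 29)


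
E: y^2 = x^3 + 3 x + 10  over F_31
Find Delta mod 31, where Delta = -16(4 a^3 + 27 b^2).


4 a^3 + 27 b^2 = 4*3^3 + 27*10^2 = 108 + 2700 = 2808
Delta = -16 * (2808) = -44928
Delta mod 31 = 22

Delta = 22 (mod 31)


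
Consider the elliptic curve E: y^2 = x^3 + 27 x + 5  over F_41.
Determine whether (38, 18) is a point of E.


Check whether y^2 = x^3 + 27 x + 5 (mod 41) for (x, y) = (38, 18).
LHS: y^2 = 18^2 mod 41 = 37
RHS: x^3 + 27 x + 5 = 38^3 + 27*38 + 5 mod 41 = 20
LHS != RHS

No, not on the curve


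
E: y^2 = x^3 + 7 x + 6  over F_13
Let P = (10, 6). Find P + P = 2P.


Doubling: s = (3 x1^2 + a) / (2 y1)
s = (3*10^2 + 7) / (2*6) mod 13 = 5
x3 = s^2 - 2 x1 mod 13 = 5^2 - 2*10 = 5
y3 = s (x1 - x3) - y1 mod 13 = 5 * (10 - 5) - 6 = 6

2P = (5, 6)


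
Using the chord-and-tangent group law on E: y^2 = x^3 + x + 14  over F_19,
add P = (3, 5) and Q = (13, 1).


P != Q, so use the chord formula.
s = (y2 - y1) / (x2 - x1) = (15) / (10) mod 19 = 11
x3 = s^2 - x1 - x2 mod 19 = 11^2 - 3 - 13 = 10
y3 = s (x1 - x3) - y1 mod 19 = 11 * (3 - 10) - 5 = 13

P + Q = (10, 13)


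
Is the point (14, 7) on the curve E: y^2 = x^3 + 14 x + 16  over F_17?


Check whether y^2 = x^3 + 14 x + 16 (mod 17) for (x, y) = (14, 7).
LHS: y^2 = 7^2 mod 17 = 15
RHS: x^3 + 14 x + 16 = 14^3 + 14*14 + 16 mod 17 = 15
LHS = RHS

Yes, on the curve


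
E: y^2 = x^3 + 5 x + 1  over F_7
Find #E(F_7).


For each x in F_7, count y with y^2 = x^3 + 5 x + 1 mod 7:
  x = 0: RHS = 1, y in [1, 6]  -> 2 point(s)
  x = 1: RHS = 0, y in [0]  -> 1 point(s)
  x = 3: RHS = 1, y in [1, 6]  -> 2 point(s)
  x = 4: RHS = 1, y in [1, 6]  -> 2 point(s)
  x = 5: RHS = 4, y in [2, 5]  -> 2 point(s)
  x = 6: RHS = 2, y in [3, 4]  -> 2 point(s)
Affine points: 11. Add the point at infinity: total = 12.

#E(F_7) = 12


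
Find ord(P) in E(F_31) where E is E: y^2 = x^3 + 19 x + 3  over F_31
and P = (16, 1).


Compute successive multiples of P until we hit O:
  1P = (16, 1)
  2P = (4, 9)
  3P = (8, 4)
  4P = (27, 7)
  5P = (7, 18)
  6P = (2, 7)
  7P = (29, 9)
  8P = (26, 0)
  ... (continuing to 16P)
  16P = O

ord(P) = 16


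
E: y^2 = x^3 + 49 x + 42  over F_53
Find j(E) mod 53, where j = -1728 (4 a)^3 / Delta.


Delta = -16(4 a^3 + 27 b^2) mod 53 = 1
-1728 * (4 a)^3 = -1728 * (4*49)^3 mod 53 = 3
j = 3 * 1^(-1) mod 53 = 3

j = 3 (mod 53)


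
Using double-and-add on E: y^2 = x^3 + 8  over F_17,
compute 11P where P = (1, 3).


k = 11 = 1011_2 (binary, LSB first: 1101)
Double-and-add from P = (1, 3):
  bit 0 = 1: acc = O + (1, 3) = (1, 3)
  bit 1 = 1: acc = (1, 3) + (11, 9) = (4, 2)
  bit 2 = 0: acc unchanged = (4, 2)
  bit 3 = 1: acc = (4, 2) + (2, 4) = (12, 6)

11P = (12, 6)


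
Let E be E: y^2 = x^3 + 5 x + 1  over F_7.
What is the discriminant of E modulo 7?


4 a^3 + 27 b^2 = 4*5^3 + 27*1^2 = 500 + 27 = 527
Delta = -16 * (527) = -8432
Delta mod 7 = 3

Delta = 3 (mod 7)


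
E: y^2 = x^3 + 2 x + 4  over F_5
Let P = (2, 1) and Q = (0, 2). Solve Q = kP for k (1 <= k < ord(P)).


Enumerate multiples of P until we hit Q = (0, 2):
  1P = (2, 1)
  2P = (0, 3)
  3P = (4, 1)
  4P = (4, 4)
  5P = (0, 2)
Match found at i = 5.

k = 5


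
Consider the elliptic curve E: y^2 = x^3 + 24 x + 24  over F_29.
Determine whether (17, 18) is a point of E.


Check whether y^2 = x^3 + 24 x + 24 (mod 29) for (x, y) = (17, 18).
LHS: y^2 = 18^2 mod 29 = 5
RHS: x^3 + 24 x + 24 = 17^3 + 24*17 + 24 mod 29 = 9
LHS != RHS

No, not on the curve


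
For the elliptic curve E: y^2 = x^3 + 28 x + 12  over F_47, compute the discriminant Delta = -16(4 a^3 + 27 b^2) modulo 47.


4 a^3 + 27 b^2 = 4*28^3 + 27*12^2 = 87808 + 3888 = 91696
Delta = -16 * (91696) = -1467136
Delta mod 47 = 16

Delta = 16 (mod 47)


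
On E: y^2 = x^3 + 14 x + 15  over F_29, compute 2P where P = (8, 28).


k = 2 = 10_2 (binary, LSB first: 01)
Double-and-add from P = (8, 28):
  bit 0 = 0: acc unchanged = O
  bit 1 = 1: acc = O + (8, 1) = (8, 1)

2P = (8, 1)


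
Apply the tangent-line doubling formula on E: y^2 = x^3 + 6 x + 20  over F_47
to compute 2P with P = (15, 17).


Doubling: s = (3 x1^2 + a) / (2 y1)
s = (3*15^2 + 6) / (2*17) mod 47 = 38
x3 = s^2 - 2 x1 mod 47 = 38^2 - 2*15 = 4
y3 = s (x1 - x3) - y1 mod 47 = 38 * (15 - 4) - 17 = 25

2P = (4, 25)


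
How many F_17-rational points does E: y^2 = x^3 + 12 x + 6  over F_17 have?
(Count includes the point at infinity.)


For each x in F_17, count y with y^2 = x^3 + 12 x + 6 mod 17:
  x = 1: RHS = 2, y in [6, 11]  -> 2 point(s)
  x = 2: RHS = 4, y in [2, 15]  -> 2 point(s)
  x = 3: RHS = 1, y in [1, 16]  -> 2 point(s)
  x = 4: RHS = 16, y in [4, 13]  -> 2 point(s)
  x = 5: RHS = 4, y in [2, 15]  -> 2 point(s)
  x = 7: RHS = 8, y in [5, 12]  -> 2 point(s)
  x = 8: RHS = 2, y in [6, 11]  -> 2 point(s)
  x = 10: RHS = 4, y in [2, 15]  -> 2 point(s)
  x = 12: RHS = 8, y in [5, 12]  -> 2 point(s)
  x = 13: RHS = 13, y in [8, 9]  -> 2 point(s)
  x = 15: RHS = 8, y in [5, 12]  -> 2 point(s)
Affine points: 22. Add the point at infinity: total = 23.

#E(F_17) = 23


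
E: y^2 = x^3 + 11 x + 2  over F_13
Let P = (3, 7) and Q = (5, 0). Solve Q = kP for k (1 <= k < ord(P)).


Enumerate multiples of P until we hit Q = (5, 0):
  1P = (3, 7)
  2P = (8, 11)
  3P = (12, 4)
  4P = (1, 1)
  5P = (5, 0)
Match found at i = 5.

k = 5


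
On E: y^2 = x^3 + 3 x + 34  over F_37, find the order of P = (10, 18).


Compute successive multiples of P until we hit O:
  1P = (10, 18)
  2P = (29, 4)
  3P = (5, 27)
  4P = (6, 34)
  5P = (0, 16)
  6P = (30, 15)
  7P = (1, 1)
  8P = (25, 3)
  ... (continuing to 38P)
  38P = O

ord(P) = 38


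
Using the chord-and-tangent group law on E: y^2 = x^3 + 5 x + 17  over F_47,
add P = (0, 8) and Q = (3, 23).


P != Q, so use the chord formula.
s = (y2 - y1) / (x2 - x1) = (15) / (3) mod 47 = 5
x3 = s^2 - x1 - x2 mod 47 = 5^2 - 0 - 3 = 22
y3 = s (x1 - x3) - y1 mod 47 = 5 * (0 - 22) - 8 = 23

P + Q = (22, 23)


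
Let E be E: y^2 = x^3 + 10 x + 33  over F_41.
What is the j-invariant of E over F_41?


Delta = -16(4 a^3 + 27 b^2) mod 41 = 28
-1728 * (4 a)^3 = -1728 * (4*10)^3 mod 41 = 6
j = 6 * 28^(-1) mod 41 = 9

j = 9 (mod 41)


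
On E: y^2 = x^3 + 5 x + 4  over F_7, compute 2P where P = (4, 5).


Doubling: s = (3 x1^2 + a) / (2 y1)
s = (3*4^2 + 5) / (2*5) mod 7 = 6
x3 = s^2 - 2 x1 mod 7 = 6^2 - 2*4 = 0
y3 = s (x1 - x3) - y1 mod 7 = 6 * (4 - 0) - 5 = 5

2P = (0, 5)


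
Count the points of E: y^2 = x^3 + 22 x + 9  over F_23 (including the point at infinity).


For each x in F_23, count y with y^2 = x^3 + 22 x + 9 mod 23:
  x = 0: RHS = 9, y in [3, 20]  -> 2 point(s)
  x = 1: RHS = 9, y in [3, 20]  -> 2 point(s)
  x = 4: RHS = 0, y in [0]  -> 1 point(s)
  x = 6: RHS = 12, y in [9, 14]  -> 2 point(s)
  x = 7: RHS = 0, y in [0]  -> 1 point(s)
  x = 9: RHS = 16, y in [4, 19]  -> 2 point(s)
  x = 11: RHS = 18, y in [8, 15]  -> 2 point(s)
  x = 12: RHS = 0, y in [0]  -> 1 point(s)
  x = 13: RHS = 8, y in [10, 13]  -> 2 point(s)
  x = 14: RHS = 2, y in [5, 18]  -> 2 point(s)
  x = 16: RHS = 18, y in [8, 15]  -> 2 point(s)
  x = 17: RHS = 6, y in [11, 12]  -> 2 point(s)
  x = 18: RHS = 4, y in [2, 21]  -> 2 point(s)
  x = 19: RHS = 18, y in [8, 15]  -> 2 point(s)
  x = 20: RHS = 8, y in [10, 13]  -> 2 point(s)
  x = 21: RHS = 3, y in [7, 16]  -> 2 point(s)
  x = 22: RHS = 9, y in [3, 20]  -> 2 point(s)
Affine points: 31. Add the point at infinity: total = 32.

#E(F_23) = 32


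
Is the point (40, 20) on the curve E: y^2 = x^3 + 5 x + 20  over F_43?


Check whether y^2 = x^3 + 5 x + 20 (mod 43) for (x, y) = (40, 20).
LHS: y^2 = 20^2 mod 43 = 13
RHS: x^3 + 5 x + 20 = 40^3 + 5*40 + 20 mod 43 = 21
LHS != RHS

No, not on the curve


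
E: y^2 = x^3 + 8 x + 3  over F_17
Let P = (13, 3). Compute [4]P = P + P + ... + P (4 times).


k = 4 = 100_2 (binary, LSB first: 001)
Double-and-add from P = (13, 3):
  bit 0 = 0: acc unchanged = O
  bit 1 = 0: acc unchanged = O
  bit 2 = 1: acc = O + (8, 16) = (8, 16)

4P = (8, 16)


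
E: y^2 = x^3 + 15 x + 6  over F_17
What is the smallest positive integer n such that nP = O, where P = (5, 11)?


Compute successive multiples of P until we hit O:
  1P = (5, 11)
  2P = (8, 3)
  3P = (13, 16)
  4P = (14, 11)
  5P = (15, 6)
  6P = (10, 0)
  7P = (15, 11)
  8P = (14, 6)
  ... (continuing to 12P)
  12P = O

ord(P) = 12


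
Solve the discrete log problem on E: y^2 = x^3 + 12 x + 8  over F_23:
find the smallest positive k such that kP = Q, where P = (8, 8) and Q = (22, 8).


Enumerate multiples of P until we hit Q = (22, 8):
  1P = (8, 8)
  2P = (10, 1)
  3P = (0, 10)
  4P = (5, 20)
  5P = (3, 18)
  6P = (16, 8)
  7P = (22, 15)
  8P = (22, 8)
Match found at i = 8.

k = 8


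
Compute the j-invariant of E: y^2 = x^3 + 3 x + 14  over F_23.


Delta = -16(4 a^3 + 27 b^2) mod 23 = 11
-1728 * (4 a)^3 = -1728 * (4*3)^3 mod 23 = 14
j = 14 * 11^(-1) mod 23 = 18

j = 18 (mod 23)


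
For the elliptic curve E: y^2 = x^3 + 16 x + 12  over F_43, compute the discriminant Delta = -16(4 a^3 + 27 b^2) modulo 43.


4 a^3 + 27 b^2 = 4*16^3 + 27*12^2 = 16384 + 3888 = 20272
Delta = -16 * (20272) = -324352
Delta mod 43 = 40

Delta = 40 (mod 43)


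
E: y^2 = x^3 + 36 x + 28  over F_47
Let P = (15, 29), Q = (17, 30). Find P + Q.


P != Q, so use the chord formula.
s = (y2 - y1) / (x2 - x1) = (1) / (2) mod 47 = 24
x3 = s^2 - x1 - x2 mod 47 = 24^2 - 15 - 17 = 27
y3 = s (x1 - x3) - y1 mod 47 = 24 * (15 - 27) - 29 = 12

P + Q = (27, 12)


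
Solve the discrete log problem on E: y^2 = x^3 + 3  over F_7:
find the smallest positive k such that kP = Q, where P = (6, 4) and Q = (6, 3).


Enumerate multiples of P until we hit Q = (6, 3):
  1P = (6, 4)
  2P = (4, 2)
  3P = (5, 4)
  4P = (3, 3)
  5P = (2, 2)
  6P = (1, 2)
  7P = (1, 5)
  8P = (2, 5)
  9P = (3, 4)
  10P = (5, 3)
  11P = (4, 5)
  12P = (6, 3)
Match found at i = 12.

k = 12


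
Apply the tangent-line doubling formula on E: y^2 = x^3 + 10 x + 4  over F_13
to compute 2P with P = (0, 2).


Doubling: s = (3 x1^2 + a) / (2 y1)
s = (3*0^2 + 10) / (2*2) mod 13 = 9
x3 = s^2 - 2 x1 mod 13 = 9^2 - 2*0 = 3
y3 = s (x1 - x3) - y1 mod 13 = 9 * (0 - 3) - 2 = 10

2P = (3, 10)


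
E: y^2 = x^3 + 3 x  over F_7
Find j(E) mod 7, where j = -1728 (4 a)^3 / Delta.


Delta = -16(4 a^3 + 27 b^2) mod 7 = 1
-1728 * (4 a)^3 = -1728 * (4*3)^3 mod 7 = 6
j = 6 * 1^(-1) mod 7 = 6

j = 6 (mod 7)


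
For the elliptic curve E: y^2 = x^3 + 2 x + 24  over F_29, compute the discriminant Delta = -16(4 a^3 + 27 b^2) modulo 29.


4 a^3 + 27 b^2 = 4*2^3 + 27*24^2 = 32 + 15552 = 15584
Delta = -16 * (15584) = -249344
Delta mod 29 = 27

Delta = 27 (mod 29)


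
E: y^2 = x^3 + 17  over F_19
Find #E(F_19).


For each x in F_19, count y with y^2 = x^3 + 0 x + 17 mod 19:
  x = 0: RHS = 17, y in [6, 13]  -> 2 point(s)
  x = 2: RHS = 6, y in [5, 14]  -> 2 point(s)
  x = 3: RHS = 6, y in [5, 14]  -> 2 point(s)
  x = 4: RHS = 5, y in [9, 10]  -> 2 point(s)
  x = 5: RHS = 9, y in [3, 16]  -> 2 point(s)
  x = 6: RHS = 5, y in [9, 10]  -> 2 point(s)
  x = 8: RHS = 16, y in [4, 15]  -> 2 point(s)
  x = 9: RHS = 5, y in [9, 10]  -> 2 point(s)
  x = 12: RHS = 16, y in [4, 15]  -> 2 point(s)
  x = 14: RHS = 6, y in [5, 14]  -> 2 point(s)
  x = 16: RHS = 9, y in [3, 16]  -> 2 point(s)
  x = 17: RHS = 9, y in [3, 16]  -> 2 point(s)
  x = 18: RHS = 16, y in [4, 15]  -> 2 point(s)
Affine points: 26. Add the point at infinity: total = 27.

#E(F_19) = 27


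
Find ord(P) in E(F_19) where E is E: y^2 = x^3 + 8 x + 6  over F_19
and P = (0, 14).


Compute successive multiples of P until we hit O:
  1P = (0, 14)
  2P = (9, 16)
  3P = (7, 14)
  4P = (12, 5)
  5P = (4, 8)
  6P = (3, 0)
  7P = (4, 11)
  8P = (12, 14)
  ... (continuing to 12P)
  12P = O

ord(P) = 12


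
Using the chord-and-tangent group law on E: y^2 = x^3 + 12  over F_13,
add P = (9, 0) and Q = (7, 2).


P != Q, so use the chord formula.
s = (y2 - y1) / (x2 - x1) = (2) / (11) mod 13 = 12
x3 = s^2 - x1 - x2 mod 13 = 12^2 - 9 - 7 = 11
y3 = s (x1 - x3) - y1 mod 13 = 12 * (9 - 11) - 0 = 2

P + Q = (11, 2)


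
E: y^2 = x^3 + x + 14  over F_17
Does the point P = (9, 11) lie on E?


Check whether y^2 = x^3 + 1 x + 14 (mod 17) for (x, y) = (9, 11).
LHS: y^2 = 11^2 mod 17 = 2
RHS: x^3 + 1 x + 14 = 9^3 + 1*9 + 14 mod 17 = 4
LHS != RHS

No, not on the curve


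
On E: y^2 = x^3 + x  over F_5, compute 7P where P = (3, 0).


k = 7 = 111_2 (binary, LSB first: 111)
Double-and-add from P = (3, 0):
  bit 0 = 1: acc = O + (3, 0) = (3, 0)
  bit 1 = 1: acc = (3, 0) + O = (3, 0)
  bit 2 = 1: acc = (3, 0) + O = (3, 0)

7P = (3, 0)


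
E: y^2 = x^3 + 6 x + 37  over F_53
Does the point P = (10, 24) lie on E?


Check whether y^2 = x^3 + 6 x + 37 (mod 53) for (x, y) = (10, 24).
LHS: y^2 = 24^2 mod 53 = 46
RHS: x^3 + 6 x + 37 = 10^3 + 6*10 + 37 mod 53 = 37
LHS != RHS

No, not on the curve


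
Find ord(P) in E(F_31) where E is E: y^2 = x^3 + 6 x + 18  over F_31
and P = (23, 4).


Compute successive multiples of P until we hit O:
  1P = (23, 4)
  2P = (26, 7)
  3P = (14, 5)
  4P = (12, 12)
  5P = (16, 5)
  6P = (11, 12)
  7P = (25, 18)
  8P = (1, 26)
  ... (continuing to 19P)
  19P = O

ord(P) = 19


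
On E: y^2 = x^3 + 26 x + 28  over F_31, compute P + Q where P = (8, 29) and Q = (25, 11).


P != Q, so use the chord formula.
s = (y2 - y1) / (x2 - x1) = (13) / (17) mod 31 = 19
x3 = s^2 - x1 - x2 mod 31 = 19^2 - 8 - 25 = 18
y3 = s (x1 - x3) - y1 mod 31 = 19 * (8 - 18) - 29 = 29

P + Q = (18, 29)


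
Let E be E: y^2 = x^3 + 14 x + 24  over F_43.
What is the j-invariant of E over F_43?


Delta = -16(4 a^3 + 27 b^2) mod 43 = 5
-1728 * (4 a)^3 = -1728 * (4*14)^3 mod 43 = 11
j = 11 * 5^(-1) mod 43 = 28

j = 28 (mod 43)


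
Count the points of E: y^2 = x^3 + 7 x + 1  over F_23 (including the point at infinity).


For each x in F_23, count y with y^2 = x^3 + 7 x + 1 mod 23:
  x = 0: RHS = 1, y in [1, 22]  -> 2 point(s)
  x = 1: RHS = 9, y in [3, 20]  -> 2 point(s)
  x = 2: RHS = 0, y in [0]  -> 1 point(s)
  x = 3: RHS = 3, y in [7, 16]  -> 2 point(s)
  x = 4: RHS = 1, y in [1, 22]  -> 2 point(s)
  x = 5: RHS = 0, y in [0]  -> 1 point(s)
  x = 6: RHS = 6, y in [11, 12]  -> 2 point(s)
  x = 7: RHS = 2, y in [5, 18]  -> 2 point(s)
  x = 10: RHS = 13, y in [6, 17]  -> 2 point(s)
  x = 11: RHS = 6, y in [11, 12]  -> 2 point(s)
  x = 13: RHS = 12, y in [9, 14]  -> 2 point(s)
  x = 15: RHS = 8, y in [10, 13]  -> 2 point(s)
  x = 16: RHS = 0, y in [0]  -> 1 point(s)
  x = 18: RHS = 2, y in [5, 18]  -> 2 point(s)
  x = 19: RHS = 1, y in [1, 22]  -> 2 point(s)
  x = 21: RHS = 2, y in [5, 18]  -> 2 point(s)
  x = 22: RHS = 16, y in [4, 19]  -> 2 point(s)
Affine points: 31. Add the point at infinity: total = 32.

#E(F_23) = 32


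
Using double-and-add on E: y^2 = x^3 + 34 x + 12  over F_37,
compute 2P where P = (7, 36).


k = 2 = 10_2 (binary, LSB first: 01)
Double-and-add from P = (7, 36):
  bit 0 = 0: acc unchanged = O
  bit 1 = 1: acc = O + (27, 35) = (27, 35)

2P = (27, 35)


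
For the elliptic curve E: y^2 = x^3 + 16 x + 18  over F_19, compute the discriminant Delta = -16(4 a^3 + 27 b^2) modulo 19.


4 a^3 + 27 b^2 = 4*16^3 + 27*18^2 = 16384 + 8748 = 25132
Delta = -16 * (25132) = -402112
Delta mod 19 = 4

Delta = 4 (mod 19)


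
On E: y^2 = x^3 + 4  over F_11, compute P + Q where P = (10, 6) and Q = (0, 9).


P != Q, so use the chord formula.
s = (y2 - y1) / (x2 - x1) = (3) / (1) mod 11 = 3
x3 = s^2 - x1 - x2 mod 11 = 3^2 - 10 - 0 = 10
y3 = s (x1 - x3) - y1 mod 11 = 3 * (10 - 10) - 6 = 5

P + Q = (10, 5)


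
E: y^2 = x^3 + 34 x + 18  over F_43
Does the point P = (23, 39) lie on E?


Check whether y^2 = x^3 + 34 x + 18 (mod 43) for (x, y) = (23, 39).
LHS: y^2 = 39^2 mod 43 = 16
RHS: x^3 + 34 x + 18 = 23^3 + 34*23 + 18 mod 43 = 24
LHS != RHS

No, not on the curve


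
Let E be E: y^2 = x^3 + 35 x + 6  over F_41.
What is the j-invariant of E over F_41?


Delta = -16(4 a^3 + 27 b^2) mod 41 = 35
-1728 * (4 a)^3 = -1728 * (4*35)^3 mod 41 = 1
j = 1 * 35^(-1) mod 41 = 34

j = 34 (mod 41)


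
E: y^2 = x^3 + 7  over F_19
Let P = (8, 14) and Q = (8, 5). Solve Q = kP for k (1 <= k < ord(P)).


Enumerate multiples of P until we hit Q = (8, 5):
  1P = (8, 14)
  2P = (0, 11)
  3P = (15, 0)
  4P = (0, 8)
  5P = (8, 5)
Match found at i = 5.

k = 5
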